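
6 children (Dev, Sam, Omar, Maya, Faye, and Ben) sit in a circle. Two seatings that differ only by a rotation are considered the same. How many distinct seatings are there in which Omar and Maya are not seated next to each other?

Without the restriction there are (5)! = 120 seatings.
Seatings with Omar beside Maya: treat them as a block with 2 internal orders, giving 2 × (4)! = 48.
Subtracting, 120 − 48 = 72.

72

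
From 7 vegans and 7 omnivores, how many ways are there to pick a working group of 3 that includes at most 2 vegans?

329

Split by how many vegans are chosen (0 through 2).
Sum: C(7,0)·C(7,3) + C(7,1)·C(7,2) + C(7,2)·C(7,1) = 35 + 147 + 147 = 329.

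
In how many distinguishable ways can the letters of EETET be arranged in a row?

EETET has 5 letters with E appearing 3 times and T appearing twice.
So there are 5! / (3!·2!) = 10 distinguishable arrangements.

10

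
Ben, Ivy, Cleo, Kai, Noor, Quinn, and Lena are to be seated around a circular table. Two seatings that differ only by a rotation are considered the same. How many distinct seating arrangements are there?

720

Fix one person's seat to break rotational symmetry; the remaining 6 people can be arranged in (6)! = 720 ways.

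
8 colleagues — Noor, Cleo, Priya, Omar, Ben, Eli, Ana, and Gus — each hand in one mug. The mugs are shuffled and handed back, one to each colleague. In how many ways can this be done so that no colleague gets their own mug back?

Let Aᵢ be the assignments in which colleague i gets their own mug. We want the size of the complement of A₁∪…∪A_8.
By inclusion–exclusion this is Σ_{j=0}^{8} (−1)^j C(8,j)·(8−j)!.
Computing: 40320 − 40320 + 20160 − 6720 + 1680 − 336 + 56 − 8 + 1 = 14833.

14833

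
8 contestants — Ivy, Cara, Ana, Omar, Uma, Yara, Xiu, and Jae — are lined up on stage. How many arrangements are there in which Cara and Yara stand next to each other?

Glue Cara and Yara into one block (2 internal orders), leaving 7 units to arrange in a row.
So the count is 2·(7)! = 10080.

10080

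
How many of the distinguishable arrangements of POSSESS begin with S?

With the first slot taken by S, it remains to arrange the other 6 letters (POSESS).
Those 6 letters have S appearing 3 times, giving (6)!/(3!) = 120.

120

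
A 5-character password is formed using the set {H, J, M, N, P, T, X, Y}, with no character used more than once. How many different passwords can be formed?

6720

Choose and order 5 of the 8 symbols: the first character has 8 options, the next 7, and so on down to 4.
That product is 8 × 7 × 6 × 5 × 4 = 6720.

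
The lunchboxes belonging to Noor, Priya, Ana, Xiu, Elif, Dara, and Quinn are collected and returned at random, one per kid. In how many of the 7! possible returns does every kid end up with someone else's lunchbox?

1854

Count assignments avoiding every fixed point. For any j of the 7 kids fixed to their own lunchbox, the other 7−j can be arranged in (7−j)! ways.
By inclusion–exclusion this is Σ_{j=0}^{7} (−1)^j C(7,j)·(7−j)!.
Computing: 5040 − 5040 + 2520 − 840 + 210 − 42 + 7 − 1 = 1854.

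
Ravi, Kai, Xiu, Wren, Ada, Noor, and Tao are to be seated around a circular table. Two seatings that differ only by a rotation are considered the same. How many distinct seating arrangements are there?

Fix one person's seat to break rotational symmetry; the remaining 6 people can be arranged in (6)! = 720 ways.

720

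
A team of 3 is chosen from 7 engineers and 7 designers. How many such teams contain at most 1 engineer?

182

Split by how many engineers are chosen (0 through 1).
Sum: C(7,0)·C(7,3) + C(7,1)·C(7,2) = 35 + 147 = 182.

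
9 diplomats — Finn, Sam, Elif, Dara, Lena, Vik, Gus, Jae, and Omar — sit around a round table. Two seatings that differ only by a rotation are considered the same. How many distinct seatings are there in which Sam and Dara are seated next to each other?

Treat {Sam, Dara} as one unit (2 internal orders) and seat the resulting 8 units around the table: (7)! circular arrangements.
So 2 × (7)! = 2 × 5040 = 10080.

10080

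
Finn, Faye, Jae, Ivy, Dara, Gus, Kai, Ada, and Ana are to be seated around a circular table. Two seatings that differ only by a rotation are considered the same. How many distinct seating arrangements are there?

40320

Fix one person's seat to break rotational symmetry; the remaining 8 people can be arranged in (8)! = 40320 ways.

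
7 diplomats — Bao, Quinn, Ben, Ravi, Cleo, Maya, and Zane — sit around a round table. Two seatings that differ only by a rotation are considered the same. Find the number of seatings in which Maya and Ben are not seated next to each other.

All circular seatings of 7 people number (6)! = 720.
Seatings with Maya beside Ben: treat them as a block with 2 internal orders, giving 2 × (5)! = 240.
Subtracting, 720 − 240 = 480.

480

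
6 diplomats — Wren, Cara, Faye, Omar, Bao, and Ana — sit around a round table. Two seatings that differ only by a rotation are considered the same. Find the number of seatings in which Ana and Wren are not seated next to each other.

Without the restriction there are (5)! = 120 seatings.
Those with Ana next to Wren: fuse the pair into one unit and seat 5 units around a circle — 2·(4)! = 48.
Subtracting, 120 − 48 = 72.

72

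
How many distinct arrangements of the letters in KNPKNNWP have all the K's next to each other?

Treat the 2 copies of K as a single block. The multiset to arrange is then {KK, N, N, N, P, P, W}, 7 items in all.
That gives (7)!/(3!·2!) = 420 arrangements.

420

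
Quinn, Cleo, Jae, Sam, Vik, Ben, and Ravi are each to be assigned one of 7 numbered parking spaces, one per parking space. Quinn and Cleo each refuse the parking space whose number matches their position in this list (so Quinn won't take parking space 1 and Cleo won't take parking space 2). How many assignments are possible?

Let Aᵢ (for i ∈ {1, 2}) be the placements that put person i in their forbidden parking space. Any j of these fix j positions, leaving (7−j)! ways to fill the rest, and there are C(2,j) ways to pick which j.
By inclusion–exclusion, the number of valid placements is Σ_{j=0}^{2} (−1)^j C(2,j)·(7−j)!.
Computing: 5040 − 1440 + 120 = 3720.

3720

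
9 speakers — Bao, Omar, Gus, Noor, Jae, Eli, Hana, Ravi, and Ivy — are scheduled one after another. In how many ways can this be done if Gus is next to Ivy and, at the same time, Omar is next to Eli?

20160

Treat {Gus,Ivy} as one block (2 orders) and {Omar,Eli} as another (2 orders).
That leaves 7 units to arrange: 2 × 2 × 7! = 4 × 5040 = 20160.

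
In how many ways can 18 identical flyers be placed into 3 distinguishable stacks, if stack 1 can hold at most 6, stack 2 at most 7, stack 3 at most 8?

Ignoring the caps, the number of non-negative solutions to x_1+…+x_3 = 18 is C(20,2) = 190.
Subtract solutions that violate a single cap (substitute x_i' = x_i − (cap_i+1)): x_1 ≥ 7 gives C(13,2) = 78; x_2 ≥ 8 gives C(12,2) = 66; x_3 ≥ 9 gives C(11,2) = 55. Together 199.
Add back pairs where two caps are both exceeded: 10 + 6 + 3 = 19.
By inclusion–exclusion the count is 190 − 199 + 19 = 10.

10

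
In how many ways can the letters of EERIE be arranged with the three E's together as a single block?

Treat the 3 copies of E as a single block. The multiset to arrange is then {EEE, I, R}, 3 items in all.
All 3 items are distinct, so there are (3)! = 6 arrangements.

6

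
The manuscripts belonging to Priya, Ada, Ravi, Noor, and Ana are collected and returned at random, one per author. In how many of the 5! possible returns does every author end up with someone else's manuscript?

Count assignments avoiding every fixed point. For any j of the 5 authors fixed to their own manuscript, the other 5−j can be arranged in (5−j)! ways.
By inclusion–exclusion this is Σ_{j=0}^{5} (−1)^j C(5,j)·(5−j)!.
Computing: 120 − 120 + 60 − 20 + 5 − 1 = 44.

44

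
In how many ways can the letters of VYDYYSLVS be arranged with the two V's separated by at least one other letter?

11760

Total arrangements of VYDYYSLVS: 9!/(3!·2!·2!) = 15120.
If the two V's are adjacent, glue them into one block, leaving 8 items to arrange: (8)!/(3!·2!) = 3360 ways.
Hence 15120 − 3360 = 11760.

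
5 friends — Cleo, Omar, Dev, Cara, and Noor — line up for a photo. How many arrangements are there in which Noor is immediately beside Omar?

48

Treat {Noor, Omar} as a single unit. There are 4 units to order, and the pair itself can be ordered 2 ways.
That gives 2 × 4! = 2 × 24 = 48.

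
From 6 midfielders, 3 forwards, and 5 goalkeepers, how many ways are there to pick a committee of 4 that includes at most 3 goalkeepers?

996

Split by how many goalkeepers are chosen (0 through 3).
Sum: C(5,0)·C(9,4) + C(5,1)·C(9,3) + C(5,2)·C(9,2) + C(5,3)·C(9,1) = 126 + 420 + 360 + 90 = 996.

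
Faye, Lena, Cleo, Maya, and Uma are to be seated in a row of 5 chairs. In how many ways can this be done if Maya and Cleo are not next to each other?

72

Of the 5! = 120 arrangements, those with Maya and Cleo adjacent number 2 × 4! = 48 (treat the pair as a block with 2 internal orders).
So 120 − 48 = 72 arrangements keep them apart.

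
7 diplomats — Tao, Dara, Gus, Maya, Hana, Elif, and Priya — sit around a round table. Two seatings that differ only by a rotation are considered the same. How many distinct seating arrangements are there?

Around a circle, 7 distinct people have 7!/7 = (6)! = 720 rotationally distinct seatings.

720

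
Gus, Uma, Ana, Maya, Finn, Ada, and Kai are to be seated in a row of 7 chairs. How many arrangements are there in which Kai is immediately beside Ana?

Treat {Kai, Ana} as a single unit. There are 6 units to order, and the pair itself can be ordered 2 ways.
So the count is 2·(6)! = 1440.

1440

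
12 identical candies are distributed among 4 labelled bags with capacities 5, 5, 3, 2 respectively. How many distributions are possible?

Without the upper bounds there are C(15,3) = 455 ways to split 12 among 4 bags.
Subtract solutions that violate a single cap (substitute x_i' = x_i − (cap_i+1)): x_1 ≥ 6 gives C(9,3) = 84; x_2 ≥ 6 gives C(9,3) = 84; x_3 ≥ 4 gives C(11,3) = 165; x_4 ≥ 3 gives C(12,3) = 220. Together 553.
Add back pairs where two caps are both exceeded: 1 + 10 + 20 + 10 + 20 + 56 = 117.
By inclusion–exclusion the count is 455 − 553 + 117 = 19.

19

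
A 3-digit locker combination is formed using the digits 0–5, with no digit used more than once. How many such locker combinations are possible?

120

With no repetition, fill the 3 digits in order: 6 choices, then 5, down to 4.
6 × 5 × 4 = 120.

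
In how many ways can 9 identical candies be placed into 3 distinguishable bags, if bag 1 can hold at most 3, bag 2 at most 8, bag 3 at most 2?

Without the upper bounds there are C(11,2) = 55 ways to split 9 among 3 bags.
Subtract solutions that violate a single cap (substitute x_i' = x_i − (cap_i+1)): x_1 ≥ 4 gives C(7,2) = 21; x_2 ≥ 9 gives C(2,2) = 1; x_3 ≥ 3 gives C(8,2) = 28. Together 50.
Add back pairs where two caps are both exceeded: 0 + 6 + 0 = 6.
By inclusion–exclusion the count is 55 − 50 + 6 = 11.

11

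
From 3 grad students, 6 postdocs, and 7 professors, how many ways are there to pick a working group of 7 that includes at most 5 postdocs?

11430

Split by how many postdocs are chosen (0 through 5).
Sum: C(6,0)·C(10,7) + C(6,1)·C(10,6) + C(6,2)·C(10,5) + C(6,3)·C(10,4) + C(6,4)·C(10,3) + C(6,5)·C(10,2) = 120 + 1260 + 3780 + 4200 + 1800 + 270 = 11430.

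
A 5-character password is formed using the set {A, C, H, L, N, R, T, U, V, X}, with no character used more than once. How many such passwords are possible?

30240

This is a permutation of 5 out of 10: P(10,5) = 10!/5!.
That product is 10 × 9 × 8 × 7 × 6 = 30240.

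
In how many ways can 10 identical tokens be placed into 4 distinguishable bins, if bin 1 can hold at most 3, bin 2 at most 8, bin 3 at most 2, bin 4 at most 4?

56

Ignoring the caps, the number of non-negative solutions to x_1+…+x_4 = 10 is C(13,3) = 286.
Subtract solutions that violate a single cap (substitute x_i' = x_i − (cap_i+1)): x_1 ≥ 4 gives C(9,3) = 84; x_2 ≥ 9 gives C(4,3) = 4; x_3 ≥ 3 gives C(10,3) = 120; x_4 ≥ 5 gives C(8,3) = 56. Together 264.
Add back pairs where two caps are both exceeded: 0 + 20 + 4 + 0 + 0 + 10 = 34.
By inclusion–exclusion the count is 286 − 264 + 34 = 56.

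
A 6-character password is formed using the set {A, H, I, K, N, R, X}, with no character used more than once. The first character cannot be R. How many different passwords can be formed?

4320

The first character has 7−1 = 6 choices (anything except R).
The remaining 5 characters are filled from the other 6 symbols without repetition: 6 × 5 × 4 × 3 × 2 = 720.
Total: 6 × 720 = 4320.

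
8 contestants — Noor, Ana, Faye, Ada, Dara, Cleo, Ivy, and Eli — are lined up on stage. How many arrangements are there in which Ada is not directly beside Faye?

30240

There are 8! = 40320 arrangements in all. If Ada and Faye are adjacent, merging them into one block gives 2·(7)! = 10080 arrangements.
Complementary counting: 40320 − 10080 = 30240.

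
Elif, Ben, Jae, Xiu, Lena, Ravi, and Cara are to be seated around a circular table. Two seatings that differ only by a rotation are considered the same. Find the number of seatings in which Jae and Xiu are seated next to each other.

Glue Jae and Xiu into a block (2 internal orders). Seating 6 units around a circle gives (5)! arrangements.
So 2 × (5)! = 2 × 120 = 240.

240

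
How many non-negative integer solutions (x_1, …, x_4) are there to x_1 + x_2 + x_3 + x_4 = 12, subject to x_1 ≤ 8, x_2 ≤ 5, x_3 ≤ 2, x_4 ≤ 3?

Without the upper bounds there are C(15,3) = 455 ways to split 12 among 4 variables.
Subtract solutions that violate a single cap (substitute x_i' = x_i − (cap_i+1)): x_1 ≥ 9 gives C(6,3) = 20; x_2 ≥ 6 gives C(9,3) = 84; x_3 ≥ 3 gives C(12,3) = 220; x_4 ≥ 4 gives C(11,3) = 165. Together 489.
Add back pairs where two caps are both exceeded: 0 + 1 + 0 + 20 + 10 + 56 = 87.
By inclusion–exclusion the count is 455 − 489 + 87 = 53.

53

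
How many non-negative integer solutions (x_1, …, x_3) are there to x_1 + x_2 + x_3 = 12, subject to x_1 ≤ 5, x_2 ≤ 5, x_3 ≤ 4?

6

Without the upper bounds there are C(14,2) = 91 ways to split 12 among 3 variables.
Subtract solutions that violate a single cap (substitute x_i' = x_i − (cap_i+1)): x_1 ≥ 6 gives C(8,2) = 28; x_2 ≥ 6 gives C(8,2) = 28; x_3 ≥ 5 gives C(9,2) = 36. Together 92.
Add back pairs where two caps are both exceeded: 1 + 3 + 3 = 7.
By inclusion–exclusion the count is 91 − 92 + 7 = 6.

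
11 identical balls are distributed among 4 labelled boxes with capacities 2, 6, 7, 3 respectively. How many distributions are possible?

By stars and bars, unrestricted non-negative solutions to x_1+…+x_4 = 11 number C(11+3,3) = 364.
Subtract solutions that violate a single cap (substitute x_i' = x_i − (cap_i+1)): x_1 ≥ 3 gives C(11,3) = 165; x_2 ≥ 7 gives C(7,3) = 35; x_3 ≥ 8 gives C(6,3) = 20; x_4 ≥ 4 gives C(10,3) = 120. Together 340.
Add back pairs where two caps are both exceeded: 4 + 1 + 35 + 0 + 1 + 0 = 41.
By inclusion–exclusion the count is 364 − 340 + 41 = 65.

65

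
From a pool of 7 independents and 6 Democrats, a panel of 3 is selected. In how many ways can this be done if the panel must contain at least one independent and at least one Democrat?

231

With no constraint there are C(13,3) = 286 possible selections.
Subtract selections that omit an entire group: no independents → C(6,3) = 20; no Democrats → C(7,3) = 35.
Both groups omitted at once is impossible, so 286 − 55 = 231.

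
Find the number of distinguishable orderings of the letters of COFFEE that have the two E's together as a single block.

Treat the 2 copies of E as a single block. The multiset to arrange is then {EE, C, F, F, O}, 5 items in all.
That gives (5)!/(2!) = 60 arrangements.

60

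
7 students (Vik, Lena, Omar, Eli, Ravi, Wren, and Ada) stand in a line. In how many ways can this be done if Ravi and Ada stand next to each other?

Place the 5 others and the Ravi-Ada pair as 6 objects in a line; the pair has 2 internal arrangements.
That gives 2 × 6! = 2 × 720 = 1440.

1440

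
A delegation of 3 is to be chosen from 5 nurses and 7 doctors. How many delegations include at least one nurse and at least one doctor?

With no constraint there are C(12,3) = 220 possible selections.
Subtract selections that omit an entire group: no nurses → C(7,3) = 35; no doctors → C(5,3) = 10.
Both groups omitted at once is impossible, so 220 − 45 = 175.

175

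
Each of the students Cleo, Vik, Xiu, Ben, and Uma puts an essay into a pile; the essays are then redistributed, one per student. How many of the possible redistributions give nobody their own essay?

44

This is the derangement count D_5: permutations of 5 items with no fixed point.
By inclusion–exclusion this is Σ_{j=0}^{5} (−1)^j C(5,j)·(5−j)!.
Computing: 120 − 120 + 60 − 20 + 5 − 1 = 44.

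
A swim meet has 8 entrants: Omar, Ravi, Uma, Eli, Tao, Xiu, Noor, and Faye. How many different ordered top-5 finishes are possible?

There are 8 choices for 1st place, 7 for 2nd, and so on down to 4 for position 5.
That gives 8 × 7 × 6 × 5 × 4 = 6720.

6720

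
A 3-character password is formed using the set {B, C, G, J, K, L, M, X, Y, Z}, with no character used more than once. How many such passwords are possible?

With no repetition, fill the 3 characters in order: 10 choices, then 9, down to 8.
That product is 10 × 9 × 8 = 720.

720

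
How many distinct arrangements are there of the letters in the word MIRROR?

120

MIRROR has 6 letters with R appearing 3 times.
The number of distinct arrangements is 6!/(3!) = 720/6 = 120.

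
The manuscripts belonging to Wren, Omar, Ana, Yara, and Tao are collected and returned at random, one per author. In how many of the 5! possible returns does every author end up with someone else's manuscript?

44

Count assignments avoiding every fixed point. For any j of the 5 authors fixed to their own manuscript, the other 5−j can be arranged in (5−j)! ways.
By inclusion–exclusion this is Σ_{j=0}^{5} (−1)^j C(5,j)·(5−j)!.
Computing: 120 − 120 + 60 − 20 + 5 − 1 = 44.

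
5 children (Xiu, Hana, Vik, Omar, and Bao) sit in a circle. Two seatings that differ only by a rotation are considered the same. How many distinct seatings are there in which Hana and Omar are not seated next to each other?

Without the restriction there are (4)! = 24 seatings.
Those with Hana next to Omar: fuse the pair into one unit and seat 4 units around a circle — 2·(3)! = 12.
Subtracting, 24 − 12 = 12.

12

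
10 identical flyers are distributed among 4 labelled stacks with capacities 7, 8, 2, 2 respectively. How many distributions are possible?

Without the upper bounds there are C(13,3) = 286 ways to split 10 among 4 stacks.
Subtract solutions that violate a single cap (substitute x_i' = x_i − (cap_i+1)): x_1 ≥ 8 gives C(5,3) = 10; x_2 ≥ 9 gives C(4,3) = 4; x_3 ≥ 3 gives C(10,3) = 120; x_4 ≥ 3 gives C(10,3) = 120. Together 254.
Add back pairs where two caps are both exceeded: 0 + 0 + 0 + 0 + 0 + 35 = 35.
By inclusion–exclusion the count is 286 − 254 + 35 = 67.

67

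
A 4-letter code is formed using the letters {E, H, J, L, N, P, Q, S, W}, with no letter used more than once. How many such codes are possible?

3024

With no repetition, fill the 4 letters in order: 9 choices, then 8, down to 6.
9 × 8 × 7 × 6 = 3024.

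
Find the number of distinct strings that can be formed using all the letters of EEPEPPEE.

56

EEPEPPEE has 8 letters with E appearing 5 times and P appearing 3 times.
The number of distinct arrangements is 8!/(5!·3!) = 40320/720 = 56.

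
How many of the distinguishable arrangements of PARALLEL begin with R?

Fix R in the first position and arrange the remaining 7 letters.
Those 7 letters have A appearing twice and L appearing 3 times, giving (7)!/(3!·2!) = 420.

420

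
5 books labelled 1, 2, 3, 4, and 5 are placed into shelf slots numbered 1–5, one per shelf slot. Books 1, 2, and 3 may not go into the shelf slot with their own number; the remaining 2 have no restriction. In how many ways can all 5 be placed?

64

Let Aᵢ (for i ∈ {1, 2, 3}) be the placements that put book i in its forbidden shelf slot. Any j of these fix j positions, leaving (5−j)! ways to fill the rest, and there are C(3,j) ways to pick which j.
By inclusion–exclusion, the number of valid placements is Σ_{j=0}^{3} (−1)^j C(3,j)·(5−j)!.
Computing: 120 − 72 + 18 − 2 = 64.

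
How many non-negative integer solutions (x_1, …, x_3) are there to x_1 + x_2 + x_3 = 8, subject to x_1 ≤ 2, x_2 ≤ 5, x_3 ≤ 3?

6

Ignoring the caps, the number of non-negative solutions to x_1+…+x_3 = 8 is C(10,2) = 45.
Subtract solutions that violate a single cap (substitute x_i' = x_i − (cap_i+1)): x_1 ≥ 3 gives C(7,2) = 21; x_2 ≥ 6 gives C(4,2) = 6; x_3 ≥ 4 gives C(6,2) = 15. Together 42.
Add back pairs where two caps are both exceeded: 0 + 3 + 0 = 3.
By inclusion–exclusion the count is 45 − 42 + 3 = 6.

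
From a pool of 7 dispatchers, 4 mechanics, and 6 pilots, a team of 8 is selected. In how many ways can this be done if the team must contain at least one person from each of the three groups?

22813

Total 8-person selections from all 17: C(17,8) = 24310.
Subtract selections that omit an entire group: no dispatchers → C(10,8) = 45; no mechanics → C(13,8) = 1287; no pilots → C(11,8) = 165.
Add back selections omitting two groups (i.e. drawn from a single group): C(7,8) + C(4,8) + C(6,8) = 0.
By inclusion–exclusion: 24310 − 1497 + 0 = 22813.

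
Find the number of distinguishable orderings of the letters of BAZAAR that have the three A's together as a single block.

Treat the 3 copies of A as a single block. The multiset to arrange is then {AAA, B, R, Z}, 4 items in all.
All 4 items are distinct, so there are (4)! = 24 arrangements.

24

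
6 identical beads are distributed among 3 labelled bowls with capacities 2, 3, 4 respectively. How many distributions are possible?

9

By stars and bars, unrestricted non-negative solutions to x_1+…+x_3 = 6 number C(6+2,2) = 28.
Subtract solutions that violate a single cap (substitute x_i' = x_i − (cap_i+1)): x_1 ≥ 3 gives C(5,2) = 10; x_2 ≥ 4 gives C(4,2) = 6; x_3 ≥ 5 gives C(3,2) = 3. Together 19.
No two caps can be exceeded simultaneously, so the pair terms are all 0.
By inclusion–exclusion the count is 28 − 19 + 0 = 9.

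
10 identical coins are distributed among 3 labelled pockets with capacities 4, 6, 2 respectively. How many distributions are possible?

6

Ignoring the caps, the number of non-negative solutions to x_1+…+x_3 = 10 is C(12,2) = 66.
Subtract solutions that violate a single cap (substitute x_i' = x_i − (cap_i+1)): x_1 ≥ 5 gives C(7,2) = 21; x_2 ≥ 7 gives C(5,2) = 10; x_3 ≥ 3 gives C(9,2) = 36. Together 67.
Add back pairs where two caps are both exceeded: 0 + 6 + 1 = 7.
By inclusion–exclusion the count is 66 − 67 + 7 = 6.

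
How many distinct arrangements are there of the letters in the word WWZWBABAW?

3780

WWZWBABAW has 9 letters with A appearing twice, B appearing twice, and W appearing 4 times.
So there are 9! / (4!·2!·2!) = 3780 distinguishable arrangements.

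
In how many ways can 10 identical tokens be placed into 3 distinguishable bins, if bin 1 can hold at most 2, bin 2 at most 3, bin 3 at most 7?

By stars and bars, unrestricted non-negative solutions to x_1+…+x_3 = 10 number C(10+2,2) = 66.
Subtract solutions that violate a single cap (substitute x_i' = x_i − (cap_i+1)): x_1 ≥ 3 gives C(9,2) = 36; x_2 ≥ 4 gives C(8,2) = 28; x_3 ≥ 8 gives C(4,2) = 6. Together 70.
Add back pairs where two caps are both exceeded: 10 + 0 + 0 = 10.
By inclusion–exclusion the count is 66 − 70 + 10 = 6.

6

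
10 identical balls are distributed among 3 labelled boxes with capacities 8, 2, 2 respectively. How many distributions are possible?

6

Without the upper bounds there are C(12,2) = 66 ways to split 10 among 3 boxes.
Subtract solutions that violate a single cap (substitute x_i' = x_i − (cap_i+1)): x_1 ≥ 9 gives C(3,2) = 3; x_2 ≥ 3 gives C(9,2) = 36; x_3 ≥ 3 gives C(9,2) = 36. Together 75.
Add back pairs where two caps are both exceeded: 0 + 0 + 15 = 15.
By inclusion–exclusion the count is 66 − 75 + 15 = 6.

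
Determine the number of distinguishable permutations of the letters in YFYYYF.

The 6 letters of YFYYYF have repeats: F appearing twice and Y appearing 4 times.
Dividing 6! = 720 by 4!·2! = 48 for the repeated letters gives 15.

15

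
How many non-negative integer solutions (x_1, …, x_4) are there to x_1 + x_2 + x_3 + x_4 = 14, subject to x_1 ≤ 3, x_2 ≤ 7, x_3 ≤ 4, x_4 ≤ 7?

Ignoring the caps, the number of non-negative solutions to x_1+…+x_4 = 14 is C(17,3) = 680.
Subtract solutions that violate a single cap (substitute x_i' = x_i − (cap_i+1)): x_1 ≥ 4 gives C(13,3) = 286; x_2 ≥ 8 gives C(9,3) = 84; x_3 ≥ 5 gives C(12,3) = 220; x_4 ≥ 8 gives C(9,3) = 84. Together 674.
Add back pairs where two caps are both exceeded: 10 + 56 + 10 + 4 + 0 + 4 = 84.
By inclusion–exclusion the count is 680 − 674 + 84 = 90.

90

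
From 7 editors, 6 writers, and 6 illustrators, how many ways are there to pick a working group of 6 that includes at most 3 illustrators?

Split by how many illustrators are chosen (0 through 3).
Sum: C(6,0)·C(13,6) + C(6,1)·C(13,5) + C(6,2)·C(13,4) + C(6,3)·C(13,3) = 1716 + 7722 + 10725 + 5720 = 25883.

25883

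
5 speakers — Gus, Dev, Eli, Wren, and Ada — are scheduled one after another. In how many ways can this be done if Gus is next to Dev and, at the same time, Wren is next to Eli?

Treat {Gus,Dev} as one block (2 orders) and {Wren,Eli} as another (2 orders).
That leaves 3 units to arrange: 2 × 2 × 3! = 4 × 6 = 24.

24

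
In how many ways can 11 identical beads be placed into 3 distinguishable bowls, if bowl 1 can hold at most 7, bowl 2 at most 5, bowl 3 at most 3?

Without the upper bounds there are C(13,2) = 78 ways to split 11 among 3 bowls.
Subtract solutions that violate a single cap (substitute x_i' = x_i − (cap_i+1)): x_1 ≥ 8 gives C(5,2) = 10; x_2 ≥ 6 gives C(7,2) = 21; x_3 ≥ 4 gives C(9,2) = 36. Together 67.
Add back pairs where two caps are both exceeded: 0 + 0 + 3 = 3.
By inclusion–exclusion the count is 78 − 67 + 3 = 14.

14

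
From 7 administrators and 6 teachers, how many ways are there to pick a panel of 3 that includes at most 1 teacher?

Split by how many teachers are chosen (0 through 1).
Sum: C(6,0)·C(7,3) + C(6,1)·C(7,2) = 35 + 126 = 161.

161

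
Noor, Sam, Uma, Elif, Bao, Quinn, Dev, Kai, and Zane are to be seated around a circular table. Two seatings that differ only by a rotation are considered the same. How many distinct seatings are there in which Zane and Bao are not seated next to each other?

Without the restriction there are (8)! = 40320 seatings.
Those with Zane next to Bao: fuse the pair into one unit and seat 8 units around a circle — 2·(7)! = 10080.
Subtracting, 40320 − 10080 = 30240.

30240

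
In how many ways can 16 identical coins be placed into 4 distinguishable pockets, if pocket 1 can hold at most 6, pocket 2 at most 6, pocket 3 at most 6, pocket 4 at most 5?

113

Without the upper bounds there are C(19,3) = 969 ways to split 16 among 4 pockets.
Subtract solutions that violate a single cap (substitute x_i' = x_i − (cap_i+1)): x_1 ≥ 7 gives C(12,3) = 220; x_2 ≥ 7 gives C(12,3) = 220; x_3 ≥ 7 gives C(12,3) = 220; x_4 ≥ 6 gives C(13,3) = 286. Together 946.
Add back pairs where two caps are both exceeded: 10 + 10 + 20 + 10 + 20 + 20 = 90.
By inclusion–exclusion the count is 969 − 946 + 90 = 113.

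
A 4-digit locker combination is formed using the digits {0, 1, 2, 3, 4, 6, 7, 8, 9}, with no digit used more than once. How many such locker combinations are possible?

With no repetition, fill the 4 digits in order: 9 choices, then 8, down to 6.
That product is 9 × 8 × 7 × 6 = 3024.

3024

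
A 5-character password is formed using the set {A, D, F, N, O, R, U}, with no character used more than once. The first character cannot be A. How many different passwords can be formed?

The first character has 7−1 = 6 choices (anything except A).
The remaining 4 characters are filled from the other 6 symbols without repetition: 6 × 5 × 4 × 3 = 360.
Total: 6 × 360 = 2160.

2160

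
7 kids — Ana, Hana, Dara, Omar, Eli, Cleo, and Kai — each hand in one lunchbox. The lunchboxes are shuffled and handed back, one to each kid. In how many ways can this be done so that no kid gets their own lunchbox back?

1854

Let Aᵢ be the assignments in which kid i gets their own lunchbox. We want the size of the complement of A₁∪…∪A_7.
By inclusion–exclusion this is Σ_{j=0}^{7} (−1)^j C(7,j)·(7−j)!.
Computing: 5040 − 5040 + 2520 − 840 + 210 − 42 + 7 − 1 = 1854.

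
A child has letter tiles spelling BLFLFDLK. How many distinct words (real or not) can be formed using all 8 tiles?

3360

Letter multiplicities in BLFLFDLK: B×1, D×1, F×2, K×1, L×3.
Dividing 8! = 40320 by 3!·2! = 12 for the repeated letters gives 3360.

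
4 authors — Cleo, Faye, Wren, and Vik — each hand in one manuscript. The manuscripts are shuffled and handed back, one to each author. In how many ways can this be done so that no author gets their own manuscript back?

Let Aᵢ be the assignments in which author i gets their own manuscript. We want the size of the complement of A₁∪…∪A_4.
By inclusion–exclusion this is Σ_{j=0}^{4} (−1)^j C(4,j)·(4−j)!.
Computing: 24 − 24 + 12 − 4 + 1 = 9.

9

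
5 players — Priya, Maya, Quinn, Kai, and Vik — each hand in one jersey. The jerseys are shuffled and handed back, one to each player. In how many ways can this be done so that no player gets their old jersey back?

Count assignments avoiding every fixed point. For any j of the 5 players fixed to their old jersey, the other 5−j can be arranged in (5−j)! ways.
By inclusion–exclusion this is Σ_{j=0}^{5} (−1)^j C(5,j)·(5−j)!.
Computing: 120 − 120 + 60 − 20 + 5 − 1 = 44.

44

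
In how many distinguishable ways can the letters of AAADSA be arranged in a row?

30

AAADSA has 6 letters with A appearing 4 times.
Dividing 6! = 720 by 4! = 24 for the repeated letters gives 30.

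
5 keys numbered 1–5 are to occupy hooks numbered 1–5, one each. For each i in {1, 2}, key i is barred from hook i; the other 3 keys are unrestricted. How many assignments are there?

78

Let Aᵢ (for i ∈ {1, 2}) be the placements that put key i in its forbidden hook. Any j of these fix j positions, leaving (5−j)! ways to fill the rest, and there are C(2,j) ways to pick which j.
By inclusion–exclusion, the number of valid placements is Σ_{j=0}^{2} (−1)^j C(2,j)·(5−j)!.
Computing: 120 − 48 + 6 = 78.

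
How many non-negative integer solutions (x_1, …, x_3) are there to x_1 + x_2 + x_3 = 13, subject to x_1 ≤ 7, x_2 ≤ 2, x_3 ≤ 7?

By stars and bars, unrestricted non-negative solutions to x_1+…+x_3 = 13 number C(13+2,2) = 105.
Subtract solutions that violate a single cap (substitute x_i' = x_i − (cap_i+1)): x_1 ≥ 8 gives C(7,2) = 21; x_2 ≥ 3 gives C(12,2) = 66; x_3 ≥ 8 gives C(7,2) = 21. Together 108.
Add back pairs where two caps are both exceeded: 6 + 0 + 6 = 12.
By inclusion–exclusion the count is 105 − 108 + 12 = 9.

9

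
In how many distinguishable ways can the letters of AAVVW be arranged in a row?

30

AAVVW has 5 letters with A appearing twice and V appearing twice.
The number of distinct arrangements is 5!/(2!·2!) = 120/4 = 30.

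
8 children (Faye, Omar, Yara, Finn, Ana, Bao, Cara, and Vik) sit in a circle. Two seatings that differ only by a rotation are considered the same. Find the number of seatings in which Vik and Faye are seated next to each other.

Glue Vik and Faye into a block (2 internal orders). Seating 7 units around a circle gives (6)! arrangements.
So 2 × (6)! = 2 × 720 = 1440.

1440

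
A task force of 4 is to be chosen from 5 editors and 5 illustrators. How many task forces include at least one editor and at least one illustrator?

With no constraint there are C(10,4) = 210 possible selections.
Subtract selections that omit an entire group: no editors → C(5,4) = 5; no illustrators → C(5,4) = 5.
Both groups omitted at once is impossible, so 210 − 10 = 200.

200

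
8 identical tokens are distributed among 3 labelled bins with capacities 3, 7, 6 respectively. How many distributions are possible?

Without the upper bounds there are C(10,2) = 45 ways to split 8 among 3 bins.
Subtract solutions that violate a single cap (substitute x_i' = x_i − (cap_i+1)): x_1 ≥ 4 gives C(6,2) = 15; x_2 ≥ 8 gives C(2,2) = 1; x_3 ≥ 7 gives C(3,2) = 3. Together 19.
No two caps can be exceeded simultaneously, so the pair terms are all 0.
By inclusion–exclusion the count is 45 − 19 + 0 = 26.

26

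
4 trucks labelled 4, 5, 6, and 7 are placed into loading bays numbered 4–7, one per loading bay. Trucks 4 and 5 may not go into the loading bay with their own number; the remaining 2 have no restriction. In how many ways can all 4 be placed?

14

Let Aᵢ (for i ∈ {4, 5}) be the placements that put truck i in its forbidden loading bay. Any j of these fix j positions, leaving (4−j)! ways to fill the rest, and there are C(2,j) ways to pick which j.
By inclusion–exclusion, the number of valid placements is Σ_{j=0}^{2} (−1)^j C(2,j)·(4−j)!.
Computing: 24 − 12 + 2 = 14.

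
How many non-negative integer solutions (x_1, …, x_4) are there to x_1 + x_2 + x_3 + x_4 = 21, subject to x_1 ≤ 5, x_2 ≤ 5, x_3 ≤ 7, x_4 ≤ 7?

Without the upper bounds there are C(24,3) = 2024 ways to split 21 among 4 variables.
Subtract solutions that violate a single cap (substitute x_i' = x_i − (cap_i+1)): x_1 ≥ 6 gives C(18,3) = 816; x_2 ≥ 6 gives C(18,3) = 816; x_3 ≥ 8 gives C(16,3) = 560; x_4 ≥ 8 gives C(16,3) = 560. Together 2752.
Add back pairs where two caps are both exceeded: 220 + 120 + 120 + 120 + 120 + 56 = 756.
Subtract triples: 4 + 4 + 0 + 0 = 8.
By inclusion–exclusion the count is 2024 − 2752 + 756 − 8 = 20.

20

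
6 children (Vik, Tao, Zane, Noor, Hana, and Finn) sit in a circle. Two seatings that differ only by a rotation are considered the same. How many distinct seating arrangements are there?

Fix one person's seat to break rotational symmetry; the remaining 5 people can be arranged in (5)! = 120 ways.

120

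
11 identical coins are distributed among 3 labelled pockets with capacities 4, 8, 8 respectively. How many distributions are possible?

38

Ignoring the caps, the number of non-negative solutions to x_1+…+x_3 = 11 is C(13,2) = 78.
Subtract solutions that violate a single cap (substitute x_i' = x_i − (cap_i+1)): x_1 ≥ 5 gives C(8,2) = 28; x_2 ≥ 9 gives C(4,2) = 6; x_3 ≥ 9 gives C(4,2) = 6. Together 40.
No two caps can be exceeded simultaneously, so the pair terms are all 0.
By inclusion–exclusion the count is 78 − 40 + 0 = 38.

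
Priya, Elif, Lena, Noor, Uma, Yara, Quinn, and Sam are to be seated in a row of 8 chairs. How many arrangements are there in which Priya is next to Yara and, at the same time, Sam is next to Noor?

Treat {Priya,Yara} as one block (2 orders) and {Sam,Noor} as another (2 orders).
That leaves 6 units to arrange: 2 × 2 × 6! = 4 × 720 = 2880.

2880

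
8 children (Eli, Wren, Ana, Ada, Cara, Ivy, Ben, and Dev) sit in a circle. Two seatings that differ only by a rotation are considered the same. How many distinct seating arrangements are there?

Fix one person's seat to break rotational symmetry; the remaining 7 people can be arranged in (7)! = 5040 ways.

5040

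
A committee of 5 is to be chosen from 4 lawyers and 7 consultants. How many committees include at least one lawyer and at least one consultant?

441

With no constraint there are C(11,5) = 462 possible selections.
Subtract selections that omit an entire group: no lawyers → C(7,5) = 21; no consultants → C(4,5) = 0.
Both groups omitted at once is impossible, so 462 − 21 = 441.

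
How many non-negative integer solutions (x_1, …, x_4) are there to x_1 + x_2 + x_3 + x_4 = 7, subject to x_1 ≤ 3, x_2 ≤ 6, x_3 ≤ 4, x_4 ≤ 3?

Without the upper bounds there are C(10,3) = 120 ways to split 7 among 4 variables.
Subtract solutions that violate a single cap (substitute x_i' = x_i − (cap_i+1)): x_1 ≥ 4 gives C(6,3) = 20; x_2 ≥ 7 gives C(3,3) = 1; x_3 ≥ 5 gives C(5,3) = 10; x_4 ≥ 4 gives C(6,3) = 20. Together 51.
No two caps can be exceeded simultaneously, so the pair terms are all 0.
By inclusion–exclusion the count is 120 − 51 + 0 = 69.

69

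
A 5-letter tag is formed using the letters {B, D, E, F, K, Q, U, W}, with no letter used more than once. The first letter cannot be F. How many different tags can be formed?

The first letter has 8−1 = 7 choices (anything except F).
The remaining 4 letters are filled from the other 7 symbols without repetition: 7 × 6 × 5 × 4 = 840.
Total: 7 × 840 = 5880.

5880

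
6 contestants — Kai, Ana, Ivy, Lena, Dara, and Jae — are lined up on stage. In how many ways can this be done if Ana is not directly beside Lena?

480

There are 6! = 720 arrangements in all. If Ana and Lena are adjacent, merging them into one block gives 2·(5)! = 240 arrangements.
Complementary counting: 720 − 240 = 480.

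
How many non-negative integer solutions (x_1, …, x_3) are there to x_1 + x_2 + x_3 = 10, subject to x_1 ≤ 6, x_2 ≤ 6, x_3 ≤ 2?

12

By stars and bars, unrestricted non-negative solutions to x_1+…+x_3 = 10 number C(10+2,2) = 66.
Subtract solutions that violate a single cap (substitute x_i' = x_i − (cap_i+1)): x_1 ≥ 7 gives C(5,2) = 10; x_2 ≥ 7 gives C(5,2) = 10; x_3 ≥ 3 gives C(9,2) = 36. Together 56.
Add back pairs where two caps are both exceeded: 0 + 1 + 1 = 2.
By inclusion–exclusion the count is 66 − 56 + 2 = 12.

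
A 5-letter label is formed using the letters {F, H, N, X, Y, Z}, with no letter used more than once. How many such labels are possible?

720

This is a permutation of 5 out of 6: P(6,5) = 6!/1!.
6 × 5 × 4 × 3 × 2 = 720.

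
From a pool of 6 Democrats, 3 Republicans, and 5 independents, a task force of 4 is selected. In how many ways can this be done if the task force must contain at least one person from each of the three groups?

495

With no constraint there are C(14,4) = 1001 possible selections.
Selections missing a whole group: no Democrats → C(8,4) = 70; no Republicans → C(11,4) = 330; no independents → C(9,4) = 126.
Add back selections omitting two groups (i.e. drawn from a single group): C(6,4) + C(3,4) + C(5,4) = 20.
By inclusion–exclusion: 1001 − 526 + 20 = 495.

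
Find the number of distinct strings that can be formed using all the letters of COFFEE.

COFFEE has 6 letters with E appearing twice and F appearing twice.
So there are 6! / (2!·2!) = 180 distinguishable arrangements.

180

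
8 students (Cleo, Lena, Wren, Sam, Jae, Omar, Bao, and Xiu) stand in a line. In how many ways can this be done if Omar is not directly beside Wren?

30240

Of the 8! = 40320 arrangements, those with Omar and Wren adjacent number 2 × 7! = 10080 (treat the pair as a block with 2 internal orders).
Complementary counting: 40320 − 10080 = 30240.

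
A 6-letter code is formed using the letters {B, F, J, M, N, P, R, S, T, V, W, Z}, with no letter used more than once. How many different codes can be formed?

665280

This is a permutation of 6 out of 12: P(12,6) = 12!/6!.
That product is 12 × 11 × 10 × 9 × 8 × 7 = 665280.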